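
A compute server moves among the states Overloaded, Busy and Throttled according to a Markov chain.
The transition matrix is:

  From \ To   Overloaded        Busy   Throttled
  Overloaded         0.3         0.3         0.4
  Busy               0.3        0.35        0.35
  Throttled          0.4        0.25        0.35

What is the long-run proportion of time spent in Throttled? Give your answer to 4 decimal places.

0.3668

Let the stationary distribution be π with π = πP and π_1 + π_2 + π_3 = 1.
π_1 = 0.3·π_1 + 0.3·π_2 + 0.4·π_3
π_2 = 0.3·π_1 + 0.35·π_2 + 0.25·π_3
Solving with the normalization constraint gives π = (0.3367, 0.2965, 0.3668).
So the stationary probability of Throttled is 0.3668.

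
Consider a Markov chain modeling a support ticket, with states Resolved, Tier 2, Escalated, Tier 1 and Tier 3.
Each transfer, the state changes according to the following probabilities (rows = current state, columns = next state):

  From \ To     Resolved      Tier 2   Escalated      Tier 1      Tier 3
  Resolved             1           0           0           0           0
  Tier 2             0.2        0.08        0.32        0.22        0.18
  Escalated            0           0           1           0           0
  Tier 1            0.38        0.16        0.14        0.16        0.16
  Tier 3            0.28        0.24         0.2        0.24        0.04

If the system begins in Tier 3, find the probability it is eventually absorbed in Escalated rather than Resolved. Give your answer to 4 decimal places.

Let h(s) be the probability of absorption at Escalated starting from transient state s. Then h(Escalated) = 1 and h(Resolved) = 0. By first-step analysis:
h(Tier 2) = 0.2·0 + 0.08·h(Tier 2) + 0.32·1 + 0.22·h(Tier 1) + 0.18·h(Tier 3)
h(Tier 1) = 0.38·0 + 0.16·h(Tier 2) + 0.14·1 + 0.16·h(Tier 1) + 0.16·h(Tier 3)
h(Tier 3) = 0.28·0 + 0.24·h(Tier 2) + 0.2·1 + 0.24·h(Tier 1) + 0.04·h(Tier 3)
Solving: h(Tier 2) = 0.5130, h(Tier 1) = 0.3449, h(Tier 3) = 0.4228.
Starting from Tier 3, the probability is 0.4228.

0.4228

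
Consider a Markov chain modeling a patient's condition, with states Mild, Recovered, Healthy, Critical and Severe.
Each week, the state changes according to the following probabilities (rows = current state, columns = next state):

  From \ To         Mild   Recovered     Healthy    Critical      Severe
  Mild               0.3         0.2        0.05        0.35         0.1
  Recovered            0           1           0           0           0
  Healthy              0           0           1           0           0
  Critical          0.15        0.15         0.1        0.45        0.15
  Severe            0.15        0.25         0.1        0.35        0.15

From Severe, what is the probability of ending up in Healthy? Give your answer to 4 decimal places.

Let h(s) be the probability of absorption at Healthy starting from transient state s. Then h(Healthy) = 1 and h(Recovered) = 0. By first-step analysis:
h(Mild) = 0.3·h(Mild) + 0.2·0 + 0.05·1 + 0.35·h(Critical) + 0.1·h(Severe)
h(Critical) = 0.15·h(Mild) + 0.15·0 + 0.1·1 + 0.45·h(Critical) + 0.15·h(Severe)
h(Severe) = 0.15·h(Mild) + 0.25·0 + 0.1·1 + 0.35·h(Critical) + 0.15·h(Severe)
Solving: h(Mild) = 0.2884, h(Critical) = 0.3452, h(Severe) = 0.3107.
Starting from Severe, the probability is 0.3107.

0.3107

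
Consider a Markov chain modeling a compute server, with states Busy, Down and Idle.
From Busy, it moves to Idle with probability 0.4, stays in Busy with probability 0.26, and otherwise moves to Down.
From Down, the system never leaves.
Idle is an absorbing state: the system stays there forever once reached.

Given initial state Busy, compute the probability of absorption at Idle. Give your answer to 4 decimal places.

Let h(s) be the probability of absorption at Idle starting from transient state s. Then h(Idle) = 1 and h(Down) = 0. By first-step analysis:
h(Busy) = 0.26·h(Busy) + 0.34·0 + 0.4·1
Solving: h(Busy) = 0.5405.
Starting from Busy, the probability is 0.5405.

0.5405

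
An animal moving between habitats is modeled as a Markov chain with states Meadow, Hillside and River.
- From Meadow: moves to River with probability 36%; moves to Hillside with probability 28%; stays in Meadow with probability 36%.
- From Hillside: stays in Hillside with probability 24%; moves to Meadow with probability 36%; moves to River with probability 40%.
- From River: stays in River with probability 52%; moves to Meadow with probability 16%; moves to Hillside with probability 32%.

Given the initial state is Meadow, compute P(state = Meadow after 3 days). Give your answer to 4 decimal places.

Propagate the distribution vector 3 days from Meadow.
After 0 days: (1.0000, 0.0000, 0.0000)
After 1 day: (0.3600, 0.2800, 0.3600)
After 2 days: (0.2880, 0.2832, 0.4288)
After 3 days: (0.2742, 0.2858, 0.4399)
P(in Meadow after 3 days) = 0.2742

0.2742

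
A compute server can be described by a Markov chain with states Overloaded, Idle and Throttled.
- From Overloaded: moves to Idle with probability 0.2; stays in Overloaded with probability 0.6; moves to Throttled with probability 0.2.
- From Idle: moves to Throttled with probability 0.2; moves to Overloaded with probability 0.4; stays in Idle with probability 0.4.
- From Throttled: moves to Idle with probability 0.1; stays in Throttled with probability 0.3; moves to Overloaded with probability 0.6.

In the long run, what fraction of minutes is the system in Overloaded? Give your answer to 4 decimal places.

0.5556

Let the stationary distribution be π with π = πP and π_1 + π_2 + π_3 = 1.
π_1 = 0.6·π_1 + 0.4·π_2 + 0.6·π_3
π_2 = 0.2·π_1 + 0.4·π_2 + 0.1·π_3
Solving with the normalization constraint gives π = (0.5556, 0.2222, 0.2222).
So the stationary probability of Overloaded is 0.5556.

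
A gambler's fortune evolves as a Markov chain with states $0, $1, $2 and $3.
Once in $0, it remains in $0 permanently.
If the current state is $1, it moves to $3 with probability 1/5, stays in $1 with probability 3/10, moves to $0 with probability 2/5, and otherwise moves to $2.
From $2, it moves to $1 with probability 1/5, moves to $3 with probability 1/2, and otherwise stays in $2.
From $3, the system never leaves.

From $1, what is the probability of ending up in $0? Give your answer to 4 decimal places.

0.5957

Let h(s) be the probability of absorption at $0 starting from transient state s. Then h($0) = 1 and h($3) = 0. By first-step analysis:
h($1) = 0.4·1 + 0.3·h($1) + 0.1·h($2) + 0.2·0
h($2) = 0.2·h($1) + 0.3·h($2) + 0.5·0
Solving: h($1) = 0.5957, h($2) = 0.1702.
Starting from $1, the probability is 0.5957.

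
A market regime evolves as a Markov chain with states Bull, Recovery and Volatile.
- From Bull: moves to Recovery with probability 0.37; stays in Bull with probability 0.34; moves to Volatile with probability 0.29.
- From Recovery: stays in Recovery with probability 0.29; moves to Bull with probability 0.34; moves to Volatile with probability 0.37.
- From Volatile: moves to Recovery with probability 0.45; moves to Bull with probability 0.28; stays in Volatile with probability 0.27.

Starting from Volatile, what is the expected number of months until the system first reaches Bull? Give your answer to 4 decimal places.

3.2973

Let t(s) be the expected number of months to first reach Bull from state s, with t(Bull) = 0. Conditioning on the first month:
t(Recovery) = 1 + 0.29·t(Recovery) + 0.37·t(Volatile)
t(Volatile) = 1 + 0.45·t(Recovery) + 0.27·t(Volatile)
Solving: t(Recovery) = 3.1268, t(Volatile) = 3.2973.
Expected months from Volatile to Bull: 3.2973.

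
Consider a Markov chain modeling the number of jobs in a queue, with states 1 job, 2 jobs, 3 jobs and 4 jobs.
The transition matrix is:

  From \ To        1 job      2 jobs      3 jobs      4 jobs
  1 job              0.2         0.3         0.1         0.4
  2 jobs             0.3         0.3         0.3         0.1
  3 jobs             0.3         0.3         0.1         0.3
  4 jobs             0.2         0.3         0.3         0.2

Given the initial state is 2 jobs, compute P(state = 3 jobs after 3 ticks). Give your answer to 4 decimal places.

0.2120

Propagate the distribution vector 3 ticks from 2 jobs.
After 0 ticks: (0.0000, 1.0000, 0.0000, 0.0000)
After 1 tick: (0.3000, 0.3000, 0.3000, 0.1000)
After 2 ticks: (0.2600, 0.3000, 0.1800, 0.2600)
After 3 ticks: (0.2480, 0.3000, 0.2120, 0.2400)
P(in 3 jobs after 3 ticks) = 0.2120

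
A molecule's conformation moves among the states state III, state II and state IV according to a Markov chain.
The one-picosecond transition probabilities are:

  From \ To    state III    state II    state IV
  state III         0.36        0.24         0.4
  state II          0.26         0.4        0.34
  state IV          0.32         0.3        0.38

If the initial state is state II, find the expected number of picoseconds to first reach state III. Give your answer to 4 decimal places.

3.5556

Let t(s) be the expected number of picoseconds to first reach state III from state s, with t(state III) = 0. Conditioning on the first picosecond:
t(state II) = 1 + 0.4·t(state II) + 0.34·t(state IV)
t(state IV) = 1 + 0.3·t(state II) + 0.38·t(state IV)
Solving: t(state II) = 3.5556, t(state IV) = 3.3333.
Expected picoseconds from state II to state III: 3.5556.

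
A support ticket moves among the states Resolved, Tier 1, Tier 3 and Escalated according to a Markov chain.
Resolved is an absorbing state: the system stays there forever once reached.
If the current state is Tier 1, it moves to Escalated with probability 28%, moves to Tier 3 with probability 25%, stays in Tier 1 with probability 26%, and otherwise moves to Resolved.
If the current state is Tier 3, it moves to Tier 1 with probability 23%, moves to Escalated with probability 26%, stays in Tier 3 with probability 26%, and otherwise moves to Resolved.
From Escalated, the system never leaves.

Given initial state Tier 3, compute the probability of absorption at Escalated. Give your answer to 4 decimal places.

Let h(s) be the probability of absorption at Escalated starting from transient state s. Then h(Escalated) = 1 and h(Resolved) = 0. By first-step analysis:
h(Tier 1) = 0.21·0 + 0.26·h(Tier 1) + 0.25·h(Tier 3) + 0.28·1
h(Tier 3) = 0.25·0 + 0.23·h(Tier 1) + 0.26·h(Tier 3) + 0.26·1
Solving: h(Tier 1) = 0.5554, h(Tier 3) = 0.5240.
Starting from Tier 3, the probability is 0.5240.

0.5240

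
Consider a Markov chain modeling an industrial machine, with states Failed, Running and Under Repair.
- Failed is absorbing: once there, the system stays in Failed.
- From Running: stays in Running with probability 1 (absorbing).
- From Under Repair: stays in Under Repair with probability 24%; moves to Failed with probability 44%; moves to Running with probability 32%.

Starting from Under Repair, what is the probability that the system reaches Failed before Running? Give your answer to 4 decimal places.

0.5789

Let h(s) be the probability of absorption at Failed starting from transient state s. Then h(Failed) = 1 and h(Running) = 0. By first-step analysis:
h(Under Repair) = 0.44·1 + 0.32·0 + 0.24·h(Under Repair)
Solving: h(Under Repair) = 0.5789.
Starting from Under Repair, the probability is 0.5789.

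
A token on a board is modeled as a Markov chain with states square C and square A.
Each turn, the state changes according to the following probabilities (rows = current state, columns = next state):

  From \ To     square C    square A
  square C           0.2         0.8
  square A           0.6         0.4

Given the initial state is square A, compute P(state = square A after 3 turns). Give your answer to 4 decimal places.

0.5440

Propagate the distribution vector 3 turns from square A.
After 0 turns: (0.0000, 1.0000)
After 1 turn: (0.6000, 0.4000)
After 2 turns: (0.3600, 0.6400)
After 3 turns: (0.4560, 0.5440)
P(in square A after 3 turns) = 0.5440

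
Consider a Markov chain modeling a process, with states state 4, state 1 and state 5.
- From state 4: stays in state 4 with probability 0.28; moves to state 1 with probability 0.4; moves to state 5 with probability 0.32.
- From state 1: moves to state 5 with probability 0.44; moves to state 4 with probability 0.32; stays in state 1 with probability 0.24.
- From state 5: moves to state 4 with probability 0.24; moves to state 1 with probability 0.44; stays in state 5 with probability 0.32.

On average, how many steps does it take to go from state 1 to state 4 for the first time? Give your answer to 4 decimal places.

3.4653

Let t(s) be the expected number of steps to first reach state 4 from state s, with t(state 4) = 0. Conditioning on the first step:
t(state 1) = 1 + 0.24·t(state 1) + 0.44·t(state 5)
t(state 5) = 1 + 0.44·t(state 1) + 0.32·t(state 5)
Solving: t(state 1) = 3.4653, t(state 5) = 3.7129.
Expected steps from state 1 to state 4: 3.4653.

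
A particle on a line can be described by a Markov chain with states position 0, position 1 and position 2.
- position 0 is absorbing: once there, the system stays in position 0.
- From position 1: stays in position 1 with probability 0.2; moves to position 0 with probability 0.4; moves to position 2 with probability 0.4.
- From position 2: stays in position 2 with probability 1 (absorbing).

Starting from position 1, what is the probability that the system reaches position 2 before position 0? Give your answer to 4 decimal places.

Let h(s) be the probability of absorption at position 2 starting from transient state s. Then h(position 2) = 1 and h(position 0) = 0. By first-step analysis:
h(position 1) = 0.4·0 + 0.2·h(position 1) + 0.4·1
Solving: h(position 1) = 0.5000.
Starting from position 1, the probability is 0.5000.

0.5000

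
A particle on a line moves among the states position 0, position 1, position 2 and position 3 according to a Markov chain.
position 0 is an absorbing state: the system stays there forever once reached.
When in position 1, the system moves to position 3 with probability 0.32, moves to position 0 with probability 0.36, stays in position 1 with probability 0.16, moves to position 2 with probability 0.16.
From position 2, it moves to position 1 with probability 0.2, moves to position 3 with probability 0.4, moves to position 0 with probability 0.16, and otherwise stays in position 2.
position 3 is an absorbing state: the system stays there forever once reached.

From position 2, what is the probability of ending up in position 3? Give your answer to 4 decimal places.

Let h(s) be the probability of absorption at position 3 starting from transient state s. Then h(position 3) = 1 and h(position 0) = 0. By first-step analysis:
h(position 1) = 0.36·0 + 0.16·h(position 1) + 0.16·h(position 2) + 0.32·1
h(position 2) = 0.16·0 + 0.2·h(position 1) + 0.24·h(position 2) + 0.4·1
Solving: h(position 1) = 0.5066, h(position 2) = 0.6596.
Starting from position 2, the probability is 0.6596.

0.6596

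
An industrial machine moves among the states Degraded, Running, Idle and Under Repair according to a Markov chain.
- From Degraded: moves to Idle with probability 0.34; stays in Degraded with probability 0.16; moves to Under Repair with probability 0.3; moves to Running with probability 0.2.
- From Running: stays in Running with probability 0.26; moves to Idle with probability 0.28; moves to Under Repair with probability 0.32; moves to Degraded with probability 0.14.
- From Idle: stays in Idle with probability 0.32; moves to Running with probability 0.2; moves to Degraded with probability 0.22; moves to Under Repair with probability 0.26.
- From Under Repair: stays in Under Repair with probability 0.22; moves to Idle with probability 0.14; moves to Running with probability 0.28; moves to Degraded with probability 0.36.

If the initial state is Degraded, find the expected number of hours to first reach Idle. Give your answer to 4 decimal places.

Let t(s) be the expected number of hours to first reach Idle from state s, with t(Idle) = 0. Conditioning on the first hour:
t(Degraded) = 1 + 0.16·t(Degraded) + 0.2·t(Running) + 0.3·t(Under Repair)
t(Running) = 1 + 0.14·t(Degraded) + 0.26·t(Running) + 0.32·t(Under Repair)
t(Under Repair) = 1 + 0.36·t(Degraded) + 0.28·t(Running) + 0.22·t(Under Repair)
Solving: t(Degraded) = 3.7125, t(Running) = 3.9645, t(Under Repair) = 4.4187.
Expected hours from Degraded to Idle: 3.7125.

3.7125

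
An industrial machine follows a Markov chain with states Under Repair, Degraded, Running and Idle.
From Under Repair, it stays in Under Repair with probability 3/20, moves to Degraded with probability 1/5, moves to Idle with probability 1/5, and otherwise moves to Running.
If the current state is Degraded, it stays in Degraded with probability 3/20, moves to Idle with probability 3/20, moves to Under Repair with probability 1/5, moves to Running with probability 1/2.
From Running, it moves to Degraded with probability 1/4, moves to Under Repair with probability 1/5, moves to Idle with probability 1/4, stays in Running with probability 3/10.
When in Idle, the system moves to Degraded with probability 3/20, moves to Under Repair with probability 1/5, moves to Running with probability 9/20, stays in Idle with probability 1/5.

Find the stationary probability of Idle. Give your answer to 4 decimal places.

Let the stationary distribution be π with π = πP and π_1 + π_2 + π_3 + π_4 = 1.
π_1 = 0.15·π_1 + 0.2·π_2 + 0.2·π_3 + 0.2·π_4
π_2 = 0.2·π_1 + 0.15·π_2 + 0.25·π_3 + 0.15·π_4
π_3 = 0.45·π_1 + 0.5·π_2 + 0.3·π_3 + 0.45·π_4
Solving with the normalization constraint gives π = (0.1905, 0.1995, 0.4000, 0.2100).
So the stationary probability of Idle is 0.2100.

0.2100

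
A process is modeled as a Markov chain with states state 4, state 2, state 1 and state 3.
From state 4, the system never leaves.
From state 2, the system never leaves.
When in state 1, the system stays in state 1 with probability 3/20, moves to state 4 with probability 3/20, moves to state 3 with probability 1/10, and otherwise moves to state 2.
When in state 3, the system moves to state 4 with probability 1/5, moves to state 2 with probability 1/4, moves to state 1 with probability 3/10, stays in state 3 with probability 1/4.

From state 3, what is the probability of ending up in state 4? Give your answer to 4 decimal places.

0.3539

Let h(s) be the probability of absorption at state 4 starting from transient state s. Then h(state 4) = 1 and h(state 2) = 0. By first-step analysis:
h(state 1) = 0.15·1 + 0.6·0 + 0.15·h(state 1) + 0.1·h(state 3)
h(state 3) = 0.2·1 + 0.25·0 + 0.3·h(state 1) + 0.25·h(state 3)
Solving: h(state 1) = 0.2181, h(state 3) = 0.3539.
Starting from state 3, the probability is 0.3539.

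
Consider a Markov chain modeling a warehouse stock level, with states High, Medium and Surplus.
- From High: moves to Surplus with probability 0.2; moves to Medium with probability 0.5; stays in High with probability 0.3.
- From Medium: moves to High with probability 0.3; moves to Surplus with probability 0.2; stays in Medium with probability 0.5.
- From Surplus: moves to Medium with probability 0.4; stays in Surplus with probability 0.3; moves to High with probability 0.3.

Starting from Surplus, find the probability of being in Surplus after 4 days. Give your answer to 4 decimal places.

Propagate the distribution vector 4 days from Surplus.
After 0 days: (0.0000, 0.0000, 1.0000)
After 1 day: (0.3000, 0.4000, 0.3000)
After 2 days: (0.3000, 0.4700, 0.2300)
After 3 days: (0.3000, 0.4770, 0.2230)
After 4 days: (0.3000, 0.4777, 0.2223)
P(in Surplus after 4 days) = 0.2223

0.2223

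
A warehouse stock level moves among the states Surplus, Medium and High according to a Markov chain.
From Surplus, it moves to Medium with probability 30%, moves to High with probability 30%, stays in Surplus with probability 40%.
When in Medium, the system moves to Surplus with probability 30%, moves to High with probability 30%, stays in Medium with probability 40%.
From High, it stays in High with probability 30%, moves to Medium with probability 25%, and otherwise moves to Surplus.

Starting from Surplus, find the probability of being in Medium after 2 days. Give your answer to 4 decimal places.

Sum over the intermediate state after 1 day:
P = P(Surplus→Surplus)·P(Surplus→Medium) + P(Surplus→Medium)·P(Medium→Medium) + P(Surplus→High)·P(High→Medium)
  = 0.4×0.3 + 0.3×0.4 + 0.3×0.25
  = 0.1200 + 0.1200 + 0.0750 = 0.3150

0.3150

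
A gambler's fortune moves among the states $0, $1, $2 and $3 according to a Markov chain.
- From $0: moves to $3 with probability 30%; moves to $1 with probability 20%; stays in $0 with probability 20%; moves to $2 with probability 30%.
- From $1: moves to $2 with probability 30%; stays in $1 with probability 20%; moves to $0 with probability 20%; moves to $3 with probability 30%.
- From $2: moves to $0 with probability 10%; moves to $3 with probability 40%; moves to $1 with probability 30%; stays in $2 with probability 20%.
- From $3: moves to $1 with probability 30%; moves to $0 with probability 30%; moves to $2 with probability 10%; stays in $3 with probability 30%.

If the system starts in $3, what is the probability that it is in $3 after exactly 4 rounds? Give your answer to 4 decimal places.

0.3215

Propagate the distribution vector 4 rounds from $3.
After 0 rounds: (0.0000, 0.0000, 0.0000, 1.0000)
After 1 round: (0.3000, 0.3000, 0.1000, 0.3000)
After 2 rounds: (0.2200, 0.2400, 0.2300, 0.3100)
After 3 rounds: (0.2080, 0.2540, 0.2150, 0.3230)
After 4 rounds: (0.2108, 0.2538, 0.2139, 0.3215)
P(in $3 after 4 rounds) = 0.3215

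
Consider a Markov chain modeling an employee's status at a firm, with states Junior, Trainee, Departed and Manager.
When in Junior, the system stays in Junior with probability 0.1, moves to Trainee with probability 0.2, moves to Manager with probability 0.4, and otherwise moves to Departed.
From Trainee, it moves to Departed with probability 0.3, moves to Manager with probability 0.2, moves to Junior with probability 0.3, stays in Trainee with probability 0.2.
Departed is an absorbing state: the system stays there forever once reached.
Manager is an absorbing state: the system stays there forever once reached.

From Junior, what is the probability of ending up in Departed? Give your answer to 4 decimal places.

0.4545

Let h(s) be the probability of absorption at Departed starting from transient state s. Then h(Departed) = 1 and h(Manager) = 0. By first-step analysis:
h(Junior) = 0.1·h(Junior) + 0.2·h(Trainee) + 0.3·1 + 0.4·0
h(Trainee) = 0.3·h(Junior) + 0.2·h(Trainee) + 0.3·1 + 0.2·0
Solving: h(Junior) = 0.4545, h(Trainee) = 0.5455.
Starting from Junior, the probability is 0.4545.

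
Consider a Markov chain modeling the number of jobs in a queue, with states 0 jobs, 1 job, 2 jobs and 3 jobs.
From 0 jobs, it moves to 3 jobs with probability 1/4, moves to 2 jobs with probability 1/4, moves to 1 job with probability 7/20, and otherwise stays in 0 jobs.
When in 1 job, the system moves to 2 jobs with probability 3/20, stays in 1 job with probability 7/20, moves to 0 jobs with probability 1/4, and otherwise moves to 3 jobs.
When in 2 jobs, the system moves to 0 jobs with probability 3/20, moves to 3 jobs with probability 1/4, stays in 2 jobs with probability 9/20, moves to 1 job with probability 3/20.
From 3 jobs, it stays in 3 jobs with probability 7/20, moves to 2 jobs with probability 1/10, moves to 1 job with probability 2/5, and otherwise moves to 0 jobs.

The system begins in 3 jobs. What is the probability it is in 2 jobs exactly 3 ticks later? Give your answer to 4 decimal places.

Propagate the distribution vector 3 ticks from 3 jobs.
After 0 ticks: (0.0000, 0.0000, 0.0000, 1.0000)
After 1 tick: (0.1500, 0.4000, 0.1000, 0.3500)
After 2 ticks: (0.1900, 0.3475, 0.1775, 0.2850)
After 3 ticks: (0.1848, 0.3288, 0.2080, 0.2785)
P(in 2 jobs after 3 ticks) = 0.2080

0.2080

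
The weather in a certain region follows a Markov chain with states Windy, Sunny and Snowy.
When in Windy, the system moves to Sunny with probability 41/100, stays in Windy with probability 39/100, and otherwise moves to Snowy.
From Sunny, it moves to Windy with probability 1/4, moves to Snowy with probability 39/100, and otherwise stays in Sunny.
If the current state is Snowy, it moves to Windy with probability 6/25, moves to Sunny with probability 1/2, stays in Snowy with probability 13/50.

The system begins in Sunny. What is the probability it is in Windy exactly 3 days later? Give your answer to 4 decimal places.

0.2864

Propagate the distribution vector 3 days from Sunny.
After 0 days: (0.0000, 1.0000, 0.0000)
After 1 day: (0.2500, 0.3600, 0.3900)
After 2 days: (0.2811, 0.4271, 0.2918)
After 3 days: (0.2864, 0.4149, 0.2987)
P(in Windy after 3 days) = 0.2864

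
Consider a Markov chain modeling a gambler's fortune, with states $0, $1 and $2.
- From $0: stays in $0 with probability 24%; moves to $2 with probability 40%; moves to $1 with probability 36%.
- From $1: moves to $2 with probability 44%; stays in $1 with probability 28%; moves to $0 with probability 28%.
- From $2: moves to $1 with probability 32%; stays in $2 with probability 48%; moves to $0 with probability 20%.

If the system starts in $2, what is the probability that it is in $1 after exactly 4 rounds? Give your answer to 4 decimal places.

Propagate the distribution vector 4 rounds from $2.
After 0 rounds: (0.0000, 0.0000, 1.0000)
After 1 round: (0.2000, 0.3200, 0.4800)
After 2 rounds: (0.2336, 0.3152, 0.4512)
After 3 rounds: (0.2346, 0.3167, 0.4487)
After 4 rounds: (0.2347, 0.3167, 0.4486)
P(in $1 after 4 rounds) = 0.3167

0.3167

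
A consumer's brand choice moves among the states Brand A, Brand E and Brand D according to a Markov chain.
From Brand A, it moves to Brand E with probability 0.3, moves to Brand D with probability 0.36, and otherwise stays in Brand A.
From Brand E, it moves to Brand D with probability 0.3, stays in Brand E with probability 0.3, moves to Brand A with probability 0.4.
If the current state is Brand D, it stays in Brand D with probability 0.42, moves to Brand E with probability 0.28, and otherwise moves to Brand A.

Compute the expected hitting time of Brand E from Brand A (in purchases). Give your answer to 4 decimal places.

Let t(s) be the expected number of purchases to first reach Brand E from state s, with t(Brand E) = 0. Conditioning on the first purchase:
t(Brand A) = 1 + 0.34·t(Brand A) + 0.36·t(Brand D)
t(Brand D) = 1 + 0.3·t(Brand A) + 0.42·t(Brand D)
Solving: t(Brand A) = 3.4207, t(Brand D) = 3.4934.
Expected purchases from Brand A to Brand E: 3.4207.

3.4207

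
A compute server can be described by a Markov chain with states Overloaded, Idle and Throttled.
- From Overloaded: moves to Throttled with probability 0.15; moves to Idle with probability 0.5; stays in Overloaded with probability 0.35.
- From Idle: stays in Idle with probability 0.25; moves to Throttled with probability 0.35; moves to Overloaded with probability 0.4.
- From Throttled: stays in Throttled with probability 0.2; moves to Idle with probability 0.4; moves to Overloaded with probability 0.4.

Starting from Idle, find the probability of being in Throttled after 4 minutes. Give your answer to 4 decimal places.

Propagate the distribution vector 4 minutes from Idle.
After 0 minutes: (0.0000, 1.0000, 0.0000)
After 1 minute: (0.4000, 0.2500, 0.3500)
After 2 minutes: (0.3800, 0.4025, 0.2175)
After 3 minutes: (0.3810, 0.3776, 0.2414)
After 4 minutes: (0.3810, 0.3815, 0.2376)
P(in Throttled after 4 minutes) = 0.2376

0.2376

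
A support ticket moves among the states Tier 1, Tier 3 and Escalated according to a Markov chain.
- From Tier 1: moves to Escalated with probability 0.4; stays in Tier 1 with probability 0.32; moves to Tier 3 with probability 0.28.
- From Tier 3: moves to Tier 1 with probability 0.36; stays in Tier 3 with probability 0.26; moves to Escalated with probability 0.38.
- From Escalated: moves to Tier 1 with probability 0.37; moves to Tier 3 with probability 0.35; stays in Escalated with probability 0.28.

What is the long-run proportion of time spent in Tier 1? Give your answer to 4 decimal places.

Let the stationary distribution be π with π = πP and π_1 + π_2 + π_3 = 1.
π_1 = 0.32·π_1 + 0.36·π_2 + 0.37·π_3
π_2 = 0.28·π_1 + 0.26·π_2 + 0.35·π_3
Solving with the normalization constraint gives π = (0.3495, 0.2987, 0.3518).
So the stationary probability of Tier 1 is 0.3495.

0.3495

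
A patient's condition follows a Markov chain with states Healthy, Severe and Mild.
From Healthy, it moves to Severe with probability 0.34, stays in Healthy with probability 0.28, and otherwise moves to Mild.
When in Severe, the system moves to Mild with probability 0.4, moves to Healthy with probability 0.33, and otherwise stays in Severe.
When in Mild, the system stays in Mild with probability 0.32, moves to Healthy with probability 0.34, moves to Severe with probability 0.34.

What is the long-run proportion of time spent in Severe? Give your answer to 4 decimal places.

0.3178

Let the stationary distribution be π with π = πP and π_1 + π_2 + π_3 = 1.
π_1 = 0.28·π_1 + 0.33·π_2 + 0.34·π_3
π_2 = 0.34·π_1 + 0.27·π_2 + 0.34·π_3
Solving with the normalization constraint gives π = (0.3178, 0.3178, 0.3645).
So the stationary probability of Severe is 0.3178.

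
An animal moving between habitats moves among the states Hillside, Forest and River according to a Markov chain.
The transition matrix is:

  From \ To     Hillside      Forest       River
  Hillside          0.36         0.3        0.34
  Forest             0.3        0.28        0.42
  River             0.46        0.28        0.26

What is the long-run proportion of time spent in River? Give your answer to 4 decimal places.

Let the stationary distribution be π with π = πP and π_1 + π_2 + π_3 = 1.
π_1 = 0.36·π_1 + 0.3·π_2 + 0.46·π_3
π_2 = 0.3·π_1 + 0.28·π_2 + 0.28·π_3
Solving with the normalization constraint gives π = (0.3764, 0.2875, 0.3361).
So the stationary probability of River is 0.3361.

0.3361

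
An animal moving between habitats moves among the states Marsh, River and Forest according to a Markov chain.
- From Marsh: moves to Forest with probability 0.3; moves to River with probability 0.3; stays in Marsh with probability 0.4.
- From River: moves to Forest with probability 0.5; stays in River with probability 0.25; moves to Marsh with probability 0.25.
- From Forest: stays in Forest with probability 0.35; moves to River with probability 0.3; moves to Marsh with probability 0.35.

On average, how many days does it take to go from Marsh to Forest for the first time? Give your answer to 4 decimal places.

2.8000

Let t(s) be the expected number of days to first reach Forest from state s, with t(Forest) = 0. Conditioning on the first day:
t(Marsh) = 1 + 0.4·t(Marsh) + 0.3·t(River)
t(River) = 1 + 0.25·t(Marsh) + 0.25·t(River)
Solving: t(Marsh) = 2.8000, t(River) = 2.2667.
Expected days from Marsh to Forest: 2.8000.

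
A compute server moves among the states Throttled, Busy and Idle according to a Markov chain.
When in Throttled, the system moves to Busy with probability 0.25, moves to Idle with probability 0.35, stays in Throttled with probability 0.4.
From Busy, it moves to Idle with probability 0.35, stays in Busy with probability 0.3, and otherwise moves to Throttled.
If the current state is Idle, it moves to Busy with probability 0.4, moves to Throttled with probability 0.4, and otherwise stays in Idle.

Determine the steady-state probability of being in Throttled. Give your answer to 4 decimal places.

Let the stationary distribution be π with π = πP and π_1 + π_2 + π_3 = 1.
π_1 = 0.4·π_1 + 0.35·π_2 + 0.4·π_3
π_2 = 0.25·π_1 + 0.3·π_2 + 0.4·π_3
Solving with the normalization constraint gives π = (0.3844, 0.3112, 0.3043).
So the stationary probability of Throttled is 0.3844.

0.3844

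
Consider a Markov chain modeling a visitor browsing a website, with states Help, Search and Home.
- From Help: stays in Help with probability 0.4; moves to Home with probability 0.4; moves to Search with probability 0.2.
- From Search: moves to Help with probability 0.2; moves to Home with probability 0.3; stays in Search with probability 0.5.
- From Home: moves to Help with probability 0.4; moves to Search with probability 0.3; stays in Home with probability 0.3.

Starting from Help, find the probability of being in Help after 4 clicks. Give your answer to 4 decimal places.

0.3352

Propagate the distribution vector 4 clicks from Help.
After 0 clicks: (1.0000, 0.0000, 0.0000)
After 1 click: (0.4000, 0.2000, 0.4000)
After 2 clicks: (0.3600, 0.3000, 0.3400)
After 3 clicks: (0.3400, 0.3240, 0.3360)
After 4 clicks: (0.3352, 0.3308, 0.3340)
P(in Help after 4 clicks) = 0.3352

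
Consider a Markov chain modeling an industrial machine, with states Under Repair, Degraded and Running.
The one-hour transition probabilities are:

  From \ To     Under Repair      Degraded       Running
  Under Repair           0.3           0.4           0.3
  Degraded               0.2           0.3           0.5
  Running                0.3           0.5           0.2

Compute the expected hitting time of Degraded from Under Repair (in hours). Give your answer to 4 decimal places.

2.3404

Let t(s) be the expected number of hours to first reach Degraded from state s, with t(Degraded) = 0. Conditioning on the first hour:
t(Under Repair) = 1 + 0.3·t(Under Repair) + 0.3·t(Running)
t(Running) = 1 + 0.3·t(Under Repair) + 0.2·t(Running)
Solving: t(Under Repair) = 2.3404, t(Running) = 2.1277.
Expected hours from Under Repair to Degraded: 2.3404.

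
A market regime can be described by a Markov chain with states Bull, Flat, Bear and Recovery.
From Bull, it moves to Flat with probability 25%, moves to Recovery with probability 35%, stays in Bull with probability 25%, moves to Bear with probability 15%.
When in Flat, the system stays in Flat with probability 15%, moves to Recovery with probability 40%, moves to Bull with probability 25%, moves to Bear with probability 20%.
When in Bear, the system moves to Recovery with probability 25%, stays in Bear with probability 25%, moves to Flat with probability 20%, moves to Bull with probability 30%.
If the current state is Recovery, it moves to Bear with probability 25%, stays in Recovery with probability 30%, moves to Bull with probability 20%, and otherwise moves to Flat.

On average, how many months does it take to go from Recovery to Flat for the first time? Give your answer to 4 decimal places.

Let t(s) be the expected number of months to first reach Flat from state s, with t(Flat) = 0. Conditioning on the first month:
t(Bull) = 1 + 0.25·t(Bull) + 0.15·t(Bear) + 0.35·t(Recovery)
t(Bear) = 1 + 0.3·t(Bull) + 0.25·t(Bear) + 0.25·t(Recovery)
t(Recovery) = 1 + 0.2·t(Bull) + 0.25·t(Bear) + 0.3·t(Recovery)
Solving: t(Bull) = 4.1680, t(Bear) = 4.3972, t(Recovery) = 4.1899.
Expected months from Recovery to Flat: 4.1899.

4.1899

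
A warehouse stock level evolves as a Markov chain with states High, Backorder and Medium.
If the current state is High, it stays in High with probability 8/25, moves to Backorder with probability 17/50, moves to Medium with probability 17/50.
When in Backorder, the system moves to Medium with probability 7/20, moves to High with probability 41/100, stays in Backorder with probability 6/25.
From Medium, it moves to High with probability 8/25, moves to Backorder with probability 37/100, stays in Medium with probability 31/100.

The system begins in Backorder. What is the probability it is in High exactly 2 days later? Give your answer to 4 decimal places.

0.3416

Sum over the intermediate state after 1 day:
P = P(Backorder→High)·P(High→High) + P(Backorder→Backorder)·P(Backorder→High) + P(Backorder→Medium)·P(Medium→High)
  = 0.41×0.32 + 0.24×0.41 + 0.35×0.32
  = 0.1312 + 0.0984 + 0.1120 = 0.3416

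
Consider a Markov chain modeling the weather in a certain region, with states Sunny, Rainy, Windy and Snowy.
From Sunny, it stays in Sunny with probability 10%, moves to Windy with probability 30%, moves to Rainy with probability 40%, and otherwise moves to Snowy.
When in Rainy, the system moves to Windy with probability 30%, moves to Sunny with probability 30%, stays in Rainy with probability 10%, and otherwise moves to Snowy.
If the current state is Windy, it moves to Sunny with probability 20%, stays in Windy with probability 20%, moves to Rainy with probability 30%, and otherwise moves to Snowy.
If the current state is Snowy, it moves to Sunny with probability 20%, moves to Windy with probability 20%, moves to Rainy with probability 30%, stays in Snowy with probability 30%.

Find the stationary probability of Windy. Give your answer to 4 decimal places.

0.2473

Let the stationary distribution be π with π = πP and π_1 + π_2 + π_3 + π_4 = 1.
π_1 = 0.1·π_1 + 0.3·π_2 + 0.2·π_3 + 0.2·π_4
π_2 = 0.4·π_1 + 0.1·π_2 + 0.3·π_3 + 0.3·π_4
π_3 = 0.3·π_1 + 0.3·π_2 + 0.2·π_3 + 0.2·π_4
Solving with the normalization constraint gives π = (0.2061, 0.2672, 0.2473, 0.2794).
So the stationary probability of Windy is 0.2473.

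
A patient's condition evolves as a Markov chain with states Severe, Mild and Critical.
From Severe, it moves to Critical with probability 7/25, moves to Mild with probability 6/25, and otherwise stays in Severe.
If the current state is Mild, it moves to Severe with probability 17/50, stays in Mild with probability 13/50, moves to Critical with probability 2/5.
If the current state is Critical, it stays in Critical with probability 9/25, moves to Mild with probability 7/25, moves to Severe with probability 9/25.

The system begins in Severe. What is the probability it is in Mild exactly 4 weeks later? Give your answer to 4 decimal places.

Propagate the distribution vector 4 weeks from Severe.
After 0 weeks: (1.0000, 0.0000, 0.0000)
After 1 week: (0.4800, 0.2400, 0.2800)
After 2 weeks: (0.4128, 0.2560, 0.3312)
After 3 weeks: (0.4044, 0.2584, 0.3372)
After 4 weeks: (0.4034, 0.2587, 0.3380)
P(in Mild after 4 weeks) = 0.2587

0.2587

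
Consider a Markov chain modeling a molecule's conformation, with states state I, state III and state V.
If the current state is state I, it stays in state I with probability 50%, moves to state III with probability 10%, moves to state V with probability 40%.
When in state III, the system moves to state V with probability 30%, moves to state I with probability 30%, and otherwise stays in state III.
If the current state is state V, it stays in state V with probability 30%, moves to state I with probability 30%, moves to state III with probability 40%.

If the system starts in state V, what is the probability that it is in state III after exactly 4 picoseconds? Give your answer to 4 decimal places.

0.2884

Propagate the distribution vector 4 picoseconds from state V.
After 0 picoseconds: (0.0000, 0.0000, 1.0000)
After 1 picosecond: (0.3000, 0.4000, 0.3000)
After 2 picoseconds: (0.3600, 0.3100, 0.3300)
After 3 picoseconds: (0.3720, 0.2920, 0.3360)
After 4 picoseconds: (0.3744, 0.2884, 0.3372)
P(in state III after 4 picoseconds) = 0.2884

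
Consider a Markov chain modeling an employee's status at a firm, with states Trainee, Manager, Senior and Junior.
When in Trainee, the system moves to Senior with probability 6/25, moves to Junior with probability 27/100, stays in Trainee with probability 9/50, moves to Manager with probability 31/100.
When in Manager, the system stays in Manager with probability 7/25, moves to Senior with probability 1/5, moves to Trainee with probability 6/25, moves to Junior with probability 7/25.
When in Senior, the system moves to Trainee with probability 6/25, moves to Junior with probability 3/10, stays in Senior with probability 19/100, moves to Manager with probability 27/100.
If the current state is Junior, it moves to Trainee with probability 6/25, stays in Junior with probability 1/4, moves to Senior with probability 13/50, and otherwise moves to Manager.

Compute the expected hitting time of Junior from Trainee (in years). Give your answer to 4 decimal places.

3.5785

Let t(s) be the expected number of years to first reach Junior from state s, with t(Junior) = 0. Conditioning on the first year:
t(Trainee) = 1 + 0.18·t(Trainee) + 0.31·t(Manager) + 0.24·t(Senior)
t(Manager) = 1 + 0.24·t(Trainee) + 0.28·t(Manager) + 0.2·t(Senior)
t(Senior) = 1 + 0.24·t(Trainee) + 0.27·t(Manager) + 0.19·t(Senior)
Solving: t(Trainee) = 3.5785, t(Manager) = 3.5477, t(Senior) = 3.4774.
Expected years from Trainee to Junior: 3.5785.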